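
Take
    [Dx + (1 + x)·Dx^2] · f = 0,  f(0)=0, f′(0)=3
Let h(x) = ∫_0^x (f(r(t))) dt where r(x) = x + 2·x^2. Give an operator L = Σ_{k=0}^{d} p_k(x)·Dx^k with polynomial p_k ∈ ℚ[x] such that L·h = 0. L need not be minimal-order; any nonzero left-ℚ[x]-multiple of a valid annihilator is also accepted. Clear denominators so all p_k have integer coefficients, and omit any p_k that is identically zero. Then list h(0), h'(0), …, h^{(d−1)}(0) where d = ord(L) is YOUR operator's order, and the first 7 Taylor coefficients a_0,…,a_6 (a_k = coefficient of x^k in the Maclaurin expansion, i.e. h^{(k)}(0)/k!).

f: a_k = 0, 3, -3/2, 1, -3/4, 3/5, -1/2, …
h₀=f(r): pull back L_f along r ⇒ L₀.
Integrate: L := L₀·Dx.
L = (-3 + 4·x + 8·x^2)·Dx^2 + (1 + 5·x + 6·x^2 + 8·x^3)·Dx^3  (order 3).
h: a_k = 0, 0, 3/2, 3/2, -5/4, -3/20, 11/10, …
ICs: h(0) = 0, h′(0) = 0, h′′(0) = 3.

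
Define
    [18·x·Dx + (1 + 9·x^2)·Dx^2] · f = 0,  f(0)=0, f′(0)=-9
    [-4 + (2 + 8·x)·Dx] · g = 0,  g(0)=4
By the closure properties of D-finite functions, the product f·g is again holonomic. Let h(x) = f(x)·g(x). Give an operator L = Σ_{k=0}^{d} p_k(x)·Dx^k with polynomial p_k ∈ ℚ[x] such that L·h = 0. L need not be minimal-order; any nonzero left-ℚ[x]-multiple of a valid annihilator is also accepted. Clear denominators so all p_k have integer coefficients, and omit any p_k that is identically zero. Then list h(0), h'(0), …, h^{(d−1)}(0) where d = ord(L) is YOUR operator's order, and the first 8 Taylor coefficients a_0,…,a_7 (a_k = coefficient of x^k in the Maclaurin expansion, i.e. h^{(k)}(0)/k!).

f: a_k = 0, -9, 0, 27, 0, -729/5, 0, 6561/7, …
g: a_k = 4, 8, -8, 16, -40, 112, -336, 1056, …
Sym-product of L_f,L_g gives L₀ (≤ ord 2).
L = (12 - 36·x - 36·x^2) + (-4 + 2·x + 108·x^2 + 144·x^3)·Dx + (1 + 8·x + 25·x^2 + 72·x^3 + 144·x^4)·Dx^2  (order 2).
h: a_k = 0, -36, -72, 180, 72, -2196/5, -8712/5, 240084/35, …
ICs: h(0) = 0, h′(0) = -36.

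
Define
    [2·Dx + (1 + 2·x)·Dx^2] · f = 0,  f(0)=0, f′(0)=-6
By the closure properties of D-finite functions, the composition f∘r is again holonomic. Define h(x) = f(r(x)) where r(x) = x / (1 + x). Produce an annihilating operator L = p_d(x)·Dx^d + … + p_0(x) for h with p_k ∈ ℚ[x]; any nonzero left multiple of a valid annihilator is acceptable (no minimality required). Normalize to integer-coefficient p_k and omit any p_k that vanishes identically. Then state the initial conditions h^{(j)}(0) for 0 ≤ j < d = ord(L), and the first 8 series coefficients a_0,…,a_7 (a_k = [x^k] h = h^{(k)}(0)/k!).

f: a_k = 0, -6, 6, -8, 12, -96/5, 32, -384/7, …
Substitute x→r, Dx→(1/r')Dx; clear ⇒ L₀.
L = (4 + 6·x)·Dx + (1 + 4·x + 3·x^2)·Dx^2  (order 2).
h: a_k = 0, -6, 12, -26, 60, -726/5, 364, -6558/7, …
ICs: h(0) = 0, h′(0) = -6.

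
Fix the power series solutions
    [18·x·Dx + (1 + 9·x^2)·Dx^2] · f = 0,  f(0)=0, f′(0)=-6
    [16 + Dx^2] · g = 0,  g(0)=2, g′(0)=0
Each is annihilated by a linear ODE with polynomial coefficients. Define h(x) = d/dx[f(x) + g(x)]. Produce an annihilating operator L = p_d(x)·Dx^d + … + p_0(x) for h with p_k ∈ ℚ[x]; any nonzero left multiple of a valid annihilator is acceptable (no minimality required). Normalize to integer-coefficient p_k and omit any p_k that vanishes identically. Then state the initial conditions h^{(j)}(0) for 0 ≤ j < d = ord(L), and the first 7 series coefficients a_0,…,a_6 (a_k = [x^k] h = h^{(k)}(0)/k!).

f: a_k = 0, -6, 0, 18, 0, -486/5, 0, …
g: a_k = 2, 0, -16, 0, 64/3, 0, -512/45, …
L₀ := lclm(L_f,L_g); ord L₀ ≤ 2+2.
h₀' ⇒ L via d/dx closure of L₀.
L = (-13248·x + 181440·x^3 + 186624·x^5) + (-16 + 6048·x^2 + 66096·x^4 + 93312·x^6)·Dx + (-828·x + 11340·x^3 + 11664·x^5)·Dx^2 + (-1 + 378·x^2 + 4131·x^4 + 5832·x^6)·Dx^3  (order 3).
h: a_k = -6, -32, 54, 256/3, -486, -1024/15, 4374, …
ICs: h(0) = -6, h′(0) = -32, h′′(0) = 108.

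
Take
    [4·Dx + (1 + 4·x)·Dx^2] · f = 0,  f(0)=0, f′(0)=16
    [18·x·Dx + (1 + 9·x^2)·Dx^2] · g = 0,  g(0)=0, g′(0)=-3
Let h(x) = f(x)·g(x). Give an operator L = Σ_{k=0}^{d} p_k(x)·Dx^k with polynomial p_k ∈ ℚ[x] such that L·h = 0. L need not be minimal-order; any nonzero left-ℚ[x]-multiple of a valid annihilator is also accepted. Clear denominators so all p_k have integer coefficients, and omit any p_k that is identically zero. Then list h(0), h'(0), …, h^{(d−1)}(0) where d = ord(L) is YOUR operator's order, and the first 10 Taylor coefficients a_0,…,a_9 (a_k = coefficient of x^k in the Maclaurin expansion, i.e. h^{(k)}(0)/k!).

f: a_k = 0, 16, -32, 256/3, -256, 4096/5, -8192/3, 65536/7, -32768, 1048576/9, …
g: a_k = 0, -3, 0, 9, 0, -243/5, 0, 2187/7, 0, -2187, …
Product ⇒ symmetric product L₀, ord ≤ 4.
L = (2448 + 17280·x + 76464·x^2 + 518400·x^3 + 1399680·x^4 + 2426112·x^5 + 1679616·x^7)·Dx + (452 + 10800·x + 98028·x^2 + 491184·x^3 + 1840320·x^4 + 4339008·x^5 + 6531840·x^6 + 1259712·x^7 + 5878656·x^8)·Dx^2 + (136 + 1912·x + 18576·x^2 + 103608·x^3 + 389448·x^4 + 1100304·x^5 + 2239488·x^6 + 3277584·x^7 + 1259712·x^8 + 3359232·x^9)·Dx^3 + (13 + 176·x + 1234·x^2 + 6048·x^3 + 22833·x^4 + 68688·x^5 + 154224·x^6 + 279936·x^7 + 399492·x^8 + 209952·x^9 + 419904·x^10)·Dx^4  (order 4).
h: a_k = 0, 0, -48, 96, -112, 480, -12336/5, 37216/5, -99312/5, 2666016/35, …
ICs: h(0) = 0, h′(0) = 0, h′′(0) = -96, h′′′(0) = 576.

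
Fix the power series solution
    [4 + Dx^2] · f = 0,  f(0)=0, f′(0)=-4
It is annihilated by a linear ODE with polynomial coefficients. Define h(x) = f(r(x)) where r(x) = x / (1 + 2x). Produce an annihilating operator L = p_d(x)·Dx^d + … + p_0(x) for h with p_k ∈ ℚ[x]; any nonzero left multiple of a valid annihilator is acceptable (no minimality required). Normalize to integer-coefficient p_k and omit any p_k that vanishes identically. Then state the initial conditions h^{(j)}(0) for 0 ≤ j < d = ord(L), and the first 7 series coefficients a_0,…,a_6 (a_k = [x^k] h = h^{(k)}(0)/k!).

L = 4 + (4 + 24·x + 48·x^2 + 32·x^3)·Dx + (1 + 8·x + 24·x^2 + 32·x^3 + 16·x^4)·Dx^2  (order 2).
h: a_k = 0, -4, 8, -40/3, 16, -8/15, -80, …
ICs: h(0) = 0, h′(0) = -4.

f: a_k = 0, -4, 0, 8/3, 0, -8/15, 0, …
Substitute x→r, Dx→(1/r')Dx; clear ⇒ L₀.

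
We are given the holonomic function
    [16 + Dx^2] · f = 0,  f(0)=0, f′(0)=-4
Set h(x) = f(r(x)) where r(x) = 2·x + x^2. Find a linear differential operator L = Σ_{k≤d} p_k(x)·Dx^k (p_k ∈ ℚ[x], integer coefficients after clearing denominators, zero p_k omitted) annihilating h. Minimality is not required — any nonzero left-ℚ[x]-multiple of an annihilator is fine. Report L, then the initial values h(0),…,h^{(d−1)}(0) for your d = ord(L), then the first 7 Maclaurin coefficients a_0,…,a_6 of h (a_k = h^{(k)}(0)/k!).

f: a_k = 0, -4, 0, 32/3, 0, -128/15, 0, …
h₀=f(r): pull back L_f along r ⇒ L₀.
L = (64 + 192·x + 192·x^2 + 64·x^3) - Dx + (1 + x)·Dx^2  (order 2).
h: a_k = 0, -8, -4, 256/3, 128, -3136/15, -672, …
ICs: h(0) = 0, h′(0) = -8.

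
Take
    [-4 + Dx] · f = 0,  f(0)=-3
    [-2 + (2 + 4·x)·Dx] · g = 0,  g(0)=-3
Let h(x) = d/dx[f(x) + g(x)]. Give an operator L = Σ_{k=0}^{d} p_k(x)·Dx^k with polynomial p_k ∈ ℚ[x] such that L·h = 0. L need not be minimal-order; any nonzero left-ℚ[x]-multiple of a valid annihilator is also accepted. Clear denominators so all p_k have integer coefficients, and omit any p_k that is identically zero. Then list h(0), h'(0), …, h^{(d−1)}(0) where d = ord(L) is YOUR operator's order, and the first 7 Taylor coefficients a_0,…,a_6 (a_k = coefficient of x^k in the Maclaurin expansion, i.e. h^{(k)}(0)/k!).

L = (-28 - 32·x) + (-13 - 64·x - 64·x^2)·Dx + (5 + 18·x + 16·x^2)·Dx^2  (order 2).
h: a_k = -15, -45, -201/2, -241/2, -1129/8, -3151/40, -26779/240, …
ICs: h(0) = -15, h′(0) = -45.

f: a_k = -3, -12, -24, -32, -32, -128/5, -256/15, …
g: a_k = -3, -3, 3/2, -3/2, 15/8, -21/8, 63/16, …
L₀ := lclm(L_f,L_g); ord L₀ ≤ 1+1.
h=h₀': d/dx-closure on L₀ ⇒ L.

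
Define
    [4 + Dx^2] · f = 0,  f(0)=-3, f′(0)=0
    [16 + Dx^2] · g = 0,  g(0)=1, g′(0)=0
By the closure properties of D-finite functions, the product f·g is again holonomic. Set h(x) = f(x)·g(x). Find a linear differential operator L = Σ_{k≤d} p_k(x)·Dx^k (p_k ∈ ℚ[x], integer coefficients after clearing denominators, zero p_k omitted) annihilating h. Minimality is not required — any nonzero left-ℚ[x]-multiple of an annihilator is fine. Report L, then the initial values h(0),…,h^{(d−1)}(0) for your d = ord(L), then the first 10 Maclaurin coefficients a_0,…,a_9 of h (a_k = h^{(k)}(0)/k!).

L = 144 + 40·Dx^2 + Dx^4  (order 4).
h: a_k = -3, 0, 30, 0, -82, 0, 292/3, 0, -6562/105, 0, …
ICs: h(0) = -3, h′(0) = 0, h′′(0) = 60, h′′′(0) = 0.

f: a_k = -3, 0, 6, 0, -2, 0, 4/15, 0, -2/105, 0, …
g: a_k = 1, 0, -8, 0, 32/3, 0, -256/45, 0, 512/315, 0, …
Sym-product of L_f,L_g gives L₀ (≤ ord 4).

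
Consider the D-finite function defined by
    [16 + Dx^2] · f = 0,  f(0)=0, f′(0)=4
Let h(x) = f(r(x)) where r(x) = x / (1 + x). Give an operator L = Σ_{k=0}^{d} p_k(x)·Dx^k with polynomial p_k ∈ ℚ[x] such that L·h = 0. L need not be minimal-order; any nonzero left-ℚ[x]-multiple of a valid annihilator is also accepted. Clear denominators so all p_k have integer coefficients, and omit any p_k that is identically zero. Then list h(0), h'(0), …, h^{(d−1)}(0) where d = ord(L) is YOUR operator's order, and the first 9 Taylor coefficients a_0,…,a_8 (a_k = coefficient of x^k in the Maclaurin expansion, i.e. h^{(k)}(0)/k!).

f: a_k = 0, 4, 0, -32/3, 0, 128/15, 0, -1024/315, 0, …
L₀ from L_f via x↦r, Dx↦r'^{-1}Dx.
L = 16 + (2 + 6·x + 6·x^2 + 2·x^3)·Dx + (1 + 4·x + 6·x^2 + 4·x^3 + x^4)·Dx^2  (order 2).
h: a_k = 0, 4, -4, -20/3, 28, -772/15, 60, -9844/315, -2516/45, …
ICs: h(0) = 0, h′(0) = 4.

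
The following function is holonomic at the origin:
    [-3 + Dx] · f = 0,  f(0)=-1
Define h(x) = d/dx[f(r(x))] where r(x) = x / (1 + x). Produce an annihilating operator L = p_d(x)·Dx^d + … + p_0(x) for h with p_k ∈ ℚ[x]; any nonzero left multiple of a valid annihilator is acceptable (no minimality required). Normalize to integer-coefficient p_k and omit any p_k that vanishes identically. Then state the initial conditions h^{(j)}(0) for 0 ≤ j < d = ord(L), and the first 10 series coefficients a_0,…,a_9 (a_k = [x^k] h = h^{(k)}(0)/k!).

f: a_k = -1, -3, -9/2, -9/2, -27/8, -81/40, -81/80, -243/560, -729/4480, -243/4480, …
L₀ from L_f via x↦r, Dx↦r'^{-1}Dx.
h₀' ⇒ L via d/dx closure of L₀.
L = (1 - 2·x) + (-1 - 2·x - x^2)·Dx  (order 1).
h: a_k = -3, -3, 9/2, -3/2, -21/8, 207/40, -411/80, 1623/560, 1917/4480, -16179/4480, …
ICs: h(0) = -3.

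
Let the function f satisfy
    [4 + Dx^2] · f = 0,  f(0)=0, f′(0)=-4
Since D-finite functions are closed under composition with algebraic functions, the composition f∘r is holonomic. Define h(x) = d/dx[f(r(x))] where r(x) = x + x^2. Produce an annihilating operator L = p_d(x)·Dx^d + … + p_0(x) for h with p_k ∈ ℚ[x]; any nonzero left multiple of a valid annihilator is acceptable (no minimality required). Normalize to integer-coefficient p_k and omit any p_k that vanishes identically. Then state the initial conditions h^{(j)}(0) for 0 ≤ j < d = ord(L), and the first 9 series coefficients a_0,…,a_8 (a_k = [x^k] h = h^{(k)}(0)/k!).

f: a_k = 0, -4, 0, 8/3, 0, -8/15, 0, 16/315, 0, …
h₀=f(r): pull back L_f along r ⇒ L₀.
h=h₀': d/dx-closure on L₀ ⇒ L.
L = (16 + 32·x + 96·x^2 + 128·x^3 + 64·x^4) + (-6 - 12·x)·Dx + (1 + 4·x + 4·x^2)·Dx^2  (order 2).
h: a_k = -4, -8, 8, 32, 112/3, 0, -1664/45, -1792/45, -4544/315, …
ICs: h(0) = -4, h′(0) = -8.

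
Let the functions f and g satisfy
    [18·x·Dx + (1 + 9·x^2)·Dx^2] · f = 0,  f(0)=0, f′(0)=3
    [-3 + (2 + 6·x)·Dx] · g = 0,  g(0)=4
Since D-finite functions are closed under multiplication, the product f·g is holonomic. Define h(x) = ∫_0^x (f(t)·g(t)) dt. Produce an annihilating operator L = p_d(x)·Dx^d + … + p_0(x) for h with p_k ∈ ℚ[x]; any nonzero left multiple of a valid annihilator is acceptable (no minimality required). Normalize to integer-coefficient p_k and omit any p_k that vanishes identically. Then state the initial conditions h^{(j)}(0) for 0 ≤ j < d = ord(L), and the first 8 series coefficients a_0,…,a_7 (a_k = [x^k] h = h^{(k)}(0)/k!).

f: a_k = 0, 3, 0, -9, 0, 243/5, 0, -2187/7, …
g: a_k = 4, 6, -9/2, 27/4, -405/32, 1701/64, -15309/256, 72171/512, …
L₀ := L_f ⊗_s L_g (sym. prod.), ord ≤ 2.
h=∫h₀ ⇒ L = L₀·Dx.
L = (27 - 108·x - 81·x^2)·Dx + (-12 + 36·x + 324·x^2 + 324·x^3)·Dx^2 + (4 + 24·x + 72·x^2 + 216·x^3 + 324·x^4)·Dx^3  (order 3).
h: a_k = 0, 0, 6, 6, -99/8, -27/4, 10503/320, 99387/2240, …
ICs: h(0) = 0, h′(0) = 0, h′′(0) = 12.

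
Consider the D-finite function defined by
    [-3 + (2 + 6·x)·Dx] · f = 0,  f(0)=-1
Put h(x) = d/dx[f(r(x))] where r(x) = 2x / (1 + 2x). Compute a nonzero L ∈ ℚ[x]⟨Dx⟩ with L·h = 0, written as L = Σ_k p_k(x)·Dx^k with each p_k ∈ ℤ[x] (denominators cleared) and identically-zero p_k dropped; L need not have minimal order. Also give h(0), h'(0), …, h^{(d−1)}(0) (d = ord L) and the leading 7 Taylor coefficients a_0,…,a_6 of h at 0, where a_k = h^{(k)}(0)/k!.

f: a_k = -1, -3/2, 9/8, -27/16, 405/128, -1701/256, 15309/1024, …
L₀ from L_f via x↦r, Dx↦r'^{-1}Dx.
Differentiate: ansatz ord ≤ ord L₀ ⇒ L.
L = (-7 - 32·x) + (-1 - 10·x - 16·x^2)·Dx  (order 1).
h: a_k = -3, 21, -261/2, 1677/2, -45345/8, 318915/8, -4608345/16, …
ICs: h(0) = -3.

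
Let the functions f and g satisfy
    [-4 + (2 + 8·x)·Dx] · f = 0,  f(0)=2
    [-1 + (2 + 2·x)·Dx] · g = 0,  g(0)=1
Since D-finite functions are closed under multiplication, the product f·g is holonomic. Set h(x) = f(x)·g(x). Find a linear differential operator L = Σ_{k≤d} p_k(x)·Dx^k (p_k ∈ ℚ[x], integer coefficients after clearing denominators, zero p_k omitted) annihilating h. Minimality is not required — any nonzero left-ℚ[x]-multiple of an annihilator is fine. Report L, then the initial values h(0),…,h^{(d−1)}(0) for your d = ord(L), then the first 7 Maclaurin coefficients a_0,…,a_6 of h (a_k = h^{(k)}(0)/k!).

L = (-5 - 8·x) + (2 + 10·x + 8·x^2)·Dx  (order 1).
h: a_k = 2, 5, -9/4, 45/8, -981/64, 5715/128, -70029/512, …
ICs: h(0) = 2.

f: a_k = 2, 4, -4, 8, -20, 56, -168, …
g: a_k = 1, 1/2, -1/8, 1/16, -5/128, 7/256, -21/1024, …
Product ⇒ symmetric product L₀, ord ≤ 1.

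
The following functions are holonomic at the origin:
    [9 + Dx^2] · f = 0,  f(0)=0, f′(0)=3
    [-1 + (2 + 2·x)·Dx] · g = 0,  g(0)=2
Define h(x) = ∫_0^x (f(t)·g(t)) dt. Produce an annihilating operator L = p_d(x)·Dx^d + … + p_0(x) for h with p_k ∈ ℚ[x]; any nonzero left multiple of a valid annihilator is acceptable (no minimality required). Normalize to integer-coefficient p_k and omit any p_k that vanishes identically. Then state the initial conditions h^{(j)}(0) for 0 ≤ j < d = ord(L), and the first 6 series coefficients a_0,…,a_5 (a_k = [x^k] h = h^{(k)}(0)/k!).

L = (39 + 72·x + 36·x^2)·Dx + (-4 - 4·x)·Dx^2 + (4 + 8·x + 4·x^2)·Dx^3  (order 3).
h: a_k = 0, 0, 3, 1, -39/16, -33/40, …
ICs: h(0) = 0, h′(0) = 0, h′′(0) = 6.

f: a_k = 0, 3, 0, -9/2, 0, 81/40, …
g: a_k = 2, 1, -1/4, 1/8, -5/64, 7/128, …
Sym-product of L_f,L_g gives L₀ (≤ ord 2).
Integrate: L := L₀·Dx.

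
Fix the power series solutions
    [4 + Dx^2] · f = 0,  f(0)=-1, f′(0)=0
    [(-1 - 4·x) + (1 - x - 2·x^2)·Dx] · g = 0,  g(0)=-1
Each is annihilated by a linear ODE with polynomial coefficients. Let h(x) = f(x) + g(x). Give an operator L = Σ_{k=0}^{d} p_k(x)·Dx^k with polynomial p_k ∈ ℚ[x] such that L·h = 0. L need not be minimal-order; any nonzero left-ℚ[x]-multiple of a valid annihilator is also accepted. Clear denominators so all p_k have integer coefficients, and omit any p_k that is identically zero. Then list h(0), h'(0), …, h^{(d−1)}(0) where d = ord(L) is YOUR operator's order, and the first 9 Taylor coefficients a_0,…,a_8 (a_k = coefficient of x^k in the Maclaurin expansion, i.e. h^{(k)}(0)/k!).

f: a_k = -1, 0, 2, 0, -2/3, 0, 4/45, 0, -2/315, …
g: a_k = -1, -1, -3, -5, -11, -21, -43, -85, -171, …
Sum ⇒ L₀ = lclm(L_f,L_g) in ℚ(x)⟨Dx⟩.
L = (-68 - 304·x - 200·x^2 - 320·x^3 - 160·x^4 - 128·x^5) + (20 - 12·x - 24·x^2 - 8·x^3 - 48·x^4 - 96·x^5 - 64·x^6)·Dx + (-17 - 76·x - 50·x^2 - 80·x^3 - 40·x^4 - 32·x^5)·Dx^2 + (5 - 3·x - 6·x^2 - 2·x^3 - 12·x^4 - 24·x^5 - 16·x^6)·Dx^3  (order 3).
h: a_k = -2, -1, -1, -5, -35/3, -21, -1931/45, -85, -53867/315, …
ICs: h(0) = -2, h′(0) = -1, h′′(0) = -2.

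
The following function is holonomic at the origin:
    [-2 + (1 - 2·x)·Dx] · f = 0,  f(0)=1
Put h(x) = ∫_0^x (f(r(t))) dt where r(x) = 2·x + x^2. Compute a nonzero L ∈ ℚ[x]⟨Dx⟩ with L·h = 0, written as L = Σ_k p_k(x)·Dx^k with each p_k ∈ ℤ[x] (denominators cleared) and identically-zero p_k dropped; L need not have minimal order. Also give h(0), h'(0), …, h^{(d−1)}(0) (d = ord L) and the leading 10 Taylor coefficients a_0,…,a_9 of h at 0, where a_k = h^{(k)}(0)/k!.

f: a_k = 1, 2, 4, 8, 16, 32, 64, 128, 256, 512, …
f∘r: x↦r, Dx↦Dx/r' in L_f ⇒ L₀.
∫: right-multiply L₀ by Dx.
L = (4 + 4·x)·Dx + (-1 + 4·x + 2·x^2)·Dx^2  (order 2).
h: a_k = 0, 1, 2, 6, 20, 356/5, 264, 7048/7, 3920, 15504, …
ICs: h(0) = 0, h′(0) = 1.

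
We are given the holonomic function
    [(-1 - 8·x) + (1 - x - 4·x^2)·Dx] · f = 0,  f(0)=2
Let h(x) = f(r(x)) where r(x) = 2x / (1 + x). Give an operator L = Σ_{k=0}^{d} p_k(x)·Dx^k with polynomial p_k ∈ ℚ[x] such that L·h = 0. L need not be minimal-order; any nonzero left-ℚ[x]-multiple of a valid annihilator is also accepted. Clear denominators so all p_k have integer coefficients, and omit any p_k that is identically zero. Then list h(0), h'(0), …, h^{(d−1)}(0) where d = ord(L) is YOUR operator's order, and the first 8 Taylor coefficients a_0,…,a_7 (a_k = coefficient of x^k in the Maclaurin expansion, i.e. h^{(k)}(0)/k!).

f: a_k = 2, 2, 10, 18, 58, 130, 362, 882, …
Substitute x→r, Dx→(1/r')Dx; clear ⇒ L₀.
L = (2 + 34·x) + (-1 - x + 17·x^2 + 17·x^3)·Dx  (order 1).
h: a_k = 2, 4, 36, 68, 612, 1156, 10404, 19652, …
ICs: h(0) = 2.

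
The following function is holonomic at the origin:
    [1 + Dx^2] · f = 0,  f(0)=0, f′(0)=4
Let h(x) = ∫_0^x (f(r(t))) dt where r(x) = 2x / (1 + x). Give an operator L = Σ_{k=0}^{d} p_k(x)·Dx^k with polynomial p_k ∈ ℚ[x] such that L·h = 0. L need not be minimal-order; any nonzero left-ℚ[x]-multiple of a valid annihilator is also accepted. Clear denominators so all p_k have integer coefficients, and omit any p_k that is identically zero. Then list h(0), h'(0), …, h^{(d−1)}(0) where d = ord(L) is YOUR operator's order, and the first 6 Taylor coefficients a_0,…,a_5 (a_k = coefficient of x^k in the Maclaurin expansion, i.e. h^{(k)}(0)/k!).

L = 4·Dx + (2 + 6·x + 6·x^2 + 2·x^3)·Dx^2 + (1 + 4·x + 6·x^2 + 4·x^3 + x^4)·Dx^3  (order 3).
h: a_k = 0, 0, 4, -8/3, 2/3, 8/5, …
ICs: h(0) = 0, h′(0) = 0, h′′(0) = 8.

f: a_k = 0, 4, 0, -2/3, 0, 1/30, …
h₀=f(r): pull back L_f along r ⇒ L₀.
h=∫₀ˣh₀: take L = L₀·Dx.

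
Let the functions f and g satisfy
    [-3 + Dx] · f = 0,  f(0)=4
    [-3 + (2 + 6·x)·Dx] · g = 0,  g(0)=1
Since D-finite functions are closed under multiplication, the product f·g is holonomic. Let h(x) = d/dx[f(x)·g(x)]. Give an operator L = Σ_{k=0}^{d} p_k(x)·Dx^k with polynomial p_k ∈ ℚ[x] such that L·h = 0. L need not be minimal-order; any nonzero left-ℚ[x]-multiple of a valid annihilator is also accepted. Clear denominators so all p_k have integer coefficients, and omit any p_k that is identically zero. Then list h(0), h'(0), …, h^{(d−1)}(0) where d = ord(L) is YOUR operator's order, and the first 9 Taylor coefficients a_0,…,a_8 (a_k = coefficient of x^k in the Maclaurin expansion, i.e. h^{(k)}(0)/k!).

f: a_k = 4, 12, 18, 18, 27/2, 81/10, 81/20, 243/140, 729/1120, …
g: a_k = 1, 3/2, -9/8, 27/16, -405/128, 1701/256, -15309/1024, 72171/2048, -2814669/32768, …
f·g: L₀ = L_f ⊗_s L_g, ord ≤ 1·1.
h=h₀': d/dx-closure on L₀ ⇒ L.
L = (7 + 36·x + 36·x^2) + (-2 - 10·x - 12·x^2)·Dx  (order 1).
h: a_k = 18, 63, 459/4, 891/8, 8667/64, -21627/640, 818667/2560, -28832679/35840, 194321511/81920, …
ICs: h(0) = 18.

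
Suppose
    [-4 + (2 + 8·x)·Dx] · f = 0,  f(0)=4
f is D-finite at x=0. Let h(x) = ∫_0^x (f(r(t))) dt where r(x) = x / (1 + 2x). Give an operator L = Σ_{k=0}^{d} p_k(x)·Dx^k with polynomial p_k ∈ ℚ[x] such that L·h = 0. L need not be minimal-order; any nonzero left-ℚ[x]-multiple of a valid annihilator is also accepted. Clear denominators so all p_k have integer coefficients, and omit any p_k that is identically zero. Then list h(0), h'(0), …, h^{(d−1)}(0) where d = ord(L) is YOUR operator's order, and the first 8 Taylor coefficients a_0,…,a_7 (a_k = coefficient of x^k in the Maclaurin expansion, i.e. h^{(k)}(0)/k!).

L = -2·Dx + (1 + 8·x + 12·x^2)·Dx^2  (order 2).
h: a_k = 0, 4, 4, -8, 20, -296/5, 200, -5232/7, …
ICs: h(0) = 0, h′(0) = 4.

f: a_k = 4, 8, -8, 16, -40, 112, -336, 1056, …
Substitute x→r, Dx→(1/r')Dx; clear ⇒ L₀.
∫: right-multiply L₀ by Dx.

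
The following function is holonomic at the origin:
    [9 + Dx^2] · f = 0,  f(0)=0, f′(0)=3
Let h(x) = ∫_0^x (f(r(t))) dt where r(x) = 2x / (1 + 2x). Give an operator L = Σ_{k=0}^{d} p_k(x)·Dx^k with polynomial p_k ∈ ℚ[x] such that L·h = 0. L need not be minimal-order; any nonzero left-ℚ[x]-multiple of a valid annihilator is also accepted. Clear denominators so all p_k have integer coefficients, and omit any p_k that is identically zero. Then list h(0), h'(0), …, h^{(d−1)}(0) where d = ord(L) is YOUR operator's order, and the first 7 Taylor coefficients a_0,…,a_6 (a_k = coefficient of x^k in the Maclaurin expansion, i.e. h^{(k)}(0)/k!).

L = 36·Dx + (4 + 24·x + 48·x^2 + 32·x^3)·Dx^2 + (1 + 8·x + 24·x^2 + 32·x^3 + 16·x^4)·Dx^3  (order 3).
h: a_k = 0, 0, 3, -4, -3, 168/5, -586/5, …
ICs: h(0) = 0, h′(0) = 0, h′′(0) = 6.

f: a_k = 0, 3, 0, -9/2, 0, 81/40, 0, …
h₀=f(r): pull back L_f along r ⇒ L₀.
h=∫₀ˣh₀: take L = L₀·Dx.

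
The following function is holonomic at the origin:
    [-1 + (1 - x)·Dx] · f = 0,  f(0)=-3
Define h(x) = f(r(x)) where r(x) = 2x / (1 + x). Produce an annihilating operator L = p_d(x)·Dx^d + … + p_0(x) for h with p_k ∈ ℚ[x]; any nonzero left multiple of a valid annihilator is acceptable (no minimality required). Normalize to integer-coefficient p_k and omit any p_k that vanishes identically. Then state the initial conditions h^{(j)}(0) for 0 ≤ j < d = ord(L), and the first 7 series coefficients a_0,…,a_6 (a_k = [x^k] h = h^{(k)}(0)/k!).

L = 2 + (-1 + x^2)·Dx  (order 1).
h: a_k = -3, -6, -6, -6, -6, -6, -6, …
ICs: h(0) = -3.

f: a_k = -3, -3, -3, -3, -3, -3, -3, …
f∘r: x↦r, Dx↦Dx/r' in L_f ⇒ L₀.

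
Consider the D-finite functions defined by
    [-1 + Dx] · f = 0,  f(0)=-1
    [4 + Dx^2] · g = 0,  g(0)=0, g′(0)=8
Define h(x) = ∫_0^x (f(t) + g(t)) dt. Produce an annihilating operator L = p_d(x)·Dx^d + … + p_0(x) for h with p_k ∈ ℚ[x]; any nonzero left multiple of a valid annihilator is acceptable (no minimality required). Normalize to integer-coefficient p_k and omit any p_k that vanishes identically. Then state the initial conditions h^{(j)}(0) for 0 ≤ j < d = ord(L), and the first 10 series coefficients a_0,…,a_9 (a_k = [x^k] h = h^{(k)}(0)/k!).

L = -4·Dx + 4·Dx^2 - Dx^3 + Dx^4  (order 4).
h: a_k = 0, -1, 7/2, -1/6, -11/8, -1/120, 127/720, -1/5040, -57/4480, -1/362880, …
ICs: h(0) = 0, h′(0) = -1, h′′(0) = 7, h′′′(0) = -1.

f: a_k = -1, -1, -1/2, -1/6, -1/24, -1/120, -1/720, -1/5040, -1/40320, -1/362880, …
g: a_k = 0, 8, 0, -16/3, 0, 16/15, 0, -32/315, 0, 16/2835, …
f+g: L₀ = lclm(L_f,L_g), ord ≤ 1+2.
Integrate: L := L₀·Dx.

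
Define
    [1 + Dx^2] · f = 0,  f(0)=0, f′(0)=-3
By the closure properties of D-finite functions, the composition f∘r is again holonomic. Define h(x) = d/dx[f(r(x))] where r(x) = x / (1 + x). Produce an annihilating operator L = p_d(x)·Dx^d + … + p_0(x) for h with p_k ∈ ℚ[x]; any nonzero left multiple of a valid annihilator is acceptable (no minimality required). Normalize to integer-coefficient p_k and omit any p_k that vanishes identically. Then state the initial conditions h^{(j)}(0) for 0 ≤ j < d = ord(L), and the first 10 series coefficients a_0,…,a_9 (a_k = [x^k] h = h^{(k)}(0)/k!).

L = (7 + 12·x + 6·x^2) + (6 + 18·x + 18·x^2 + 6·x^3)·Dx + (1 + 4·x + 6·x^2 + 4·x^3 + x^4)·Dx^2  (order 2).
h: a_k = -3, 6, -15/2, 6, -1/8, -45/4, 6931/240, -1591/30, 224179/2688, -159935/1344, …
ICs: h(0) = -3, h′(0) = 6.

f: a_k = 0, -3, 0, 1/2, 0, -1/40, 0, 1/1680, 0, -1/120960, …
f∘r: x↦r, Dx↦Dx/r' in L_f ⇒ L₀.
h₀' ⇒ L via d/dx closure of L₀.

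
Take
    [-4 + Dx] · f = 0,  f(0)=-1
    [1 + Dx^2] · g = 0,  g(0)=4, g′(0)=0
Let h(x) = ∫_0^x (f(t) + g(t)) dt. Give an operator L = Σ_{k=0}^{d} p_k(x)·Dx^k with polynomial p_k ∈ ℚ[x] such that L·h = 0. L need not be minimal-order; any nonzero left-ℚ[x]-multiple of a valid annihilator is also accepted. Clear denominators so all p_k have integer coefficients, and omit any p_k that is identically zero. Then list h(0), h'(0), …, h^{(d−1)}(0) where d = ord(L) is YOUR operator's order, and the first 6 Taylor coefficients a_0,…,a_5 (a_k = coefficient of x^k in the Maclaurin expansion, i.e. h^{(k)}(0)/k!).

L = -4·Dx + Dx^2 - 4·Dx^3 + Dx^4  (order 4).
h: a_k = 0, 3, -2, -10/3, -8/3, -21/10, …
ICs: h(0) = 0, h′(0) = 3, h′′(0) = -4, h′′′(0) = -20.

f: a_k = -1, -4, -8, -32/3, -32/3, -128/15, …
g: a_k = 4, 0, -2, 0, 1/6, 0, …
h₀=f+g: left-lcm gives L₀, ord ≤ 3.
h=∫h₀ ⇒ L = L₀·Dx.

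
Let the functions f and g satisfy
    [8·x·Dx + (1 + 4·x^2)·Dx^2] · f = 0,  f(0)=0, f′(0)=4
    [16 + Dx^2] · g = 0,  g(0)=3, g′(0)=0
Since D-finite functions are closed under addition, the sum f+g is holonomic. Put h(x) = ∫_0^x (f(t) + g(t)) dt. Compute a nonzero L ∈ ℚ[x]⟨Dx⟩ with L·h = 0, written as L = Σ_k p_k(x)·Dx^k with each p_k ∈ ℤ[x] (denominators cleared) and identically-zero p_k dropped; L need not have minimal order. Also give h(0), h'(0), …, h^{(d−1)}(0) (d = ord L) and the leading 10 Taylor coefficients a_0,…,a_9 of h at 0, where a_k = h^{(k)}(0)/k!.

f: a_k = 0, 4, 0, -16/3, 0, 64/5, 0, -256/7, 0, 1024/9, …
g: a_k = 3, 0, -24, 0, 32, 0, -256/15, 0, 512/105, 0, …
Sum ⇒ L₀ = lclm(L_f,L_g) in ℚ(x)⟨Dx⟩.
Integrate: L := L₀·Dx.
L = (-512·x + 5120·x^3 + 4096·x^5)·Dx^2 + (16 + 512·x^2 + 2304·x^4 + 2048·x^6)·Dx^3 + (-32·x + 320·x^3 + 256·x^5)·Dx^4 + (1 + 32·x^2 + 144·x^4 + 128·x^6)·Dx^5  (order 5).
h: a_k = 0, 3, 2, -8, -4/3, 32/5, 32/15, -256/105, -32/7, 512/945, …
ICs: h(0) = 0, h′(0) = 3, h′′(0) = 4, h′′′(0) = -48, h′′′′(0) = -32.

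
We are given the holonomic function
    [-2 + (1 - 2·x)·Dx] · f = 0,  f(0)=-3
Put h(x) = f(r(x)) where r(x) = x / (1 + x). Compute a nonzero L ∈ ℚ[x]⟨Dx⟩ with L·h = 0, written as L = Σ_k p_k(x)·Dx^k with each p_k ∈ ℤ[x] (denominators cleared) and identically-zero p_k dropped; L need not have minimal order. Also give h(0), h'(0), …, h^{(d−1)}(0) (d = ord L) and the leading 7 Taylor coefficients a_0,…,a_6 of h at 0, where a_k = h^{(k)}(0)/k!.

f: a_k = -3, -6, -12, -24, -48, -96, -192, …
h₀=f(r): pull back L_f along r ⇒ L₀.
L = 2 + (-1 + x^2)·Dx  (order 1).
h: a_k = -3, -6, -6, -6, -6, -6, -6, …
ICs: h(0) = -3.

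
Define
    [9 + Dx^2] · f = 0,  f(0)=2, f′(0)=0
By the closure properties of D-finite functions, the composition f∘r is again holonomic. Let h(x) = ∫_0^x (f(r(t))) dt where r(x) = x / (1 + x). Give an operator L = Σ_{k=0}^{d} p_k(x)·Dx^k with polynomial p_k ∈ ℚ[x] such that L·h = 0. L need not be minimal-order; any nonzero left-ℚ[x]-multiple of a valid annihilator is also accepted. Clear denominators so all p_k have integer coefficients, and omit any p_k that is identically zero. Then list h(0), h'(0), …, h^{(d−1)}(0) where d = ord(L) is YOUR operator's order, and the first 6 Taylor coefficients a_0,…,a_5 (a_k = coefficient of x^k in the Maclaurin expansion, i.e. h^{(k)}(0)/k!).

f: a_k = 2, 0, -9, 0, 27/4, 0, …
L₀ from L_f via x↦r, Dx↦r'^{-1}Dx.
Integrate: L := L₀·Dx.
L = 9·Dx + (2 + 6·x + 6·x^2 + 2·x^3)·Dx^2 + (1 + 4·x + 6·x^2 + 4·x^3 + x^4)·Dx^3  (order 3).
h: a_k = 0, 2, 0, -3, 9/2, -81/20, …
ICs: h(0) = 0, h′(0) = 2, h′′(0) = 0.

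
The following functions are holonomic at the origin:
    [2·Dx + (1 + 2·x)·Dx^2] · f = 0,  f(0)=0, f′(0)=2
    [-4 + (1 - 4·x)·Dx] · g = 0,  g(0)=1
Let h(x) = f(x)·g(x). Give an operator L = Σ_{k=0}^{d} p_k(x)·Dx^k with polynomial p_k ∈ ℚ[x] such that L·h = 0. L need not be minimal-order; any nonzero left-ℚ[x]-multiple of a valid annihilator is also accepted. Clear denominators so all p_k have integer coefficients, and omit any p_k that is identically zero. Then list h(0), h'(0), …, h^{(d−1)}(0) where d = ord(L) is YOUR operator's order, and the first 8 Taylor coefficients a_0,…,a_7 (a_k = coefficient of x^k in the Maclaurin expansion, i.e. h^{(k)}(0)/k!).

f: a_k = 0, 2, -2, 8/3, -4, 32/5, -32/3, 128/7, …
g: a_k = 1, 4, 16, 64, 256, 1024, 4096, 16384, …
Product ⇒ symmetric product L₀, ord ≤ 2.
L = 8 + (6 + 24·x)·Dx + (-1 + 2·x + 8·x^2)·Dx^2  (order 2).
h: a_k = 0, 2, 6, 80/3, 308/3, 6256/15, 8288/5, 232704/35, …
ICs: h(0) = 0, h′(0) = 2.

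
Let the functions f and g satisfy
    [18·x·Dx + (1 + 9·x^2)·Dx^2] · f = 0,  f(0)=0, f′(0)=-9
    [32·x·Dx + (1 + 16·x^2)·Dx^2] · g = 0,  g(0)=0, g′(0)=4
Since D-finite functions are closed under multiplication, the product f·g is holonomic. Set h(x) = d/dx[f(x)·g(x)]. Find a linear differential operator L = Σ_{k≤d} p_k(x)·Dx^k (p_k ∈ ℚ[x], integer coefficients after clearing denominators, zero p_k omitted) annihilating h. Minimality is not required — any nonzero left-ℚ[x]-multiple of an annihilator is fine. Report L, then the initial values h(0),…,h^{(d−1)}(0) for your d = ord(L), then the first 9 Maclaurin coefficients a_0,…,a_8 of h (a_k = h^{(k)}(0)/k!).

L = (-3456·x - 144000·x^3 - 1327104·x^5 + 4147200·x^7 + 71663616·x^9) + (-100 - 11532·x^2 - 259200·x^4 - 1161216·x^6 + 14515200·x^8 + 107495424·x^10)·Dx + (-200·x - 7880·x^3 - 86400·x^5 + 194112·x^7 + 8294400·x^9 + 35831808·x^11)·Dx^2 + (-1 - 50·x^2 - 769·x^4 + 110736·x^8 + 1036800·x^10 + 2985984·x^12)·Dx^3  (order 3).
h: a_k = 0, -72, 0, 1200, 0, -90072/5, 0, 1873440/7, 0, …
ICs: h(0) = 0, h′(0) = -72, h′′(0) = 0.

f: a_k = 0, -9, 0, 27, 0, -729/5, 0, 6561/7, 0, …
g: a_k = 0, 4, 0, -64/3, 0, 1024/5, 0, -16384/7, 0, …
Sym-product of L_f,L_g gives L₀ (≤ ord 4).
Derive L from L₀ (diff closure).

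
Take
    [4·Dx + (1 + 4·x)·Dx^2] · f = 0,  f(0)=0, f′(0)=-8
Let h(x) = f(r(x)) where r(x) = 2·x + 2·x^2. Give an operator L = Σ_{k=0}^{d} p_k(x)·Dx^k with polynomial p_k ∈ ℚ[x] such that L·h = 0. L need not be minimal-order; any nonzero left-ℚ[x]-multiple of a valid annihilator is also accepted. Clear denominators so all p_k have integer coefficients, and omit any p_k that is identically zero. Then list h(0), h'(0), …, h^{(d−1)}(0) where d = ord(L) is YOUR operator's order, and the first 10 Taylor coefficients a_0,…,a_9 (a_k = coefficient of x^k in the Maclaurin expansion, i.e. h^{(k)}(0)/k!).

f: a_k = 0, -8, 16, -128/3, 128, -2048/5, 4096/3, -32768/7, 16384, -524288/9, …
L₀ from L_f via x↦r, Dx↦r'^{-1}Dx.
L = (6 + 16·x + 16·x^2)·Dx + (1 + 10·x + 24·x^2 + 16·x^3)·Dx^2  (order 2).
h: a_k = 0, -16, 48, -640/3, 1088, -29696/5, 33792, -1384448/7, 1181696, -64552960/9, …
ICs: h(0) = 0, h′(0) = -16.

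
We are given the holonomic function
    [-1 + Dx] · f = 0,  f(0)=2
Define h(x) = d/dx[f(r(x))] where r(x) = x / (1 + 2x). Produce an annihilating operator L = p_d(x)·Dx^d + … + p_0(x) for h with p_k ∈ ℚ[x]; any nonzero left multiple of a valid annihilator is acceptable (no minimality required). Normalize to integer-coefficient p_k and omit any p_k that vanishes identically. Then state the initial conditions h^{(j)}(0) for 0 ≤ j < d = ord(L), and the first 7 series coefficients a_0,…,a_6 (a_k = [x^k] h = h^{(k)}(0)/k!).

L = (-3 - 8·x) + (-1 - 4·x - 4·x^2)·Dx  (order 1).
h: a_k = 2, -6, 13, -71/3, 147/4, -2699/60, 9157/360, …
ICs: h(0) = 2.

f: a_k = 2, 2, 1, 1/3, 1/12, 1/60, 1/360, …
Substitute x→r, Dx→(1/r')Dx; clear ⇒ L₀.
h=h₀': d/dx-closure on L₀ ⇒ L.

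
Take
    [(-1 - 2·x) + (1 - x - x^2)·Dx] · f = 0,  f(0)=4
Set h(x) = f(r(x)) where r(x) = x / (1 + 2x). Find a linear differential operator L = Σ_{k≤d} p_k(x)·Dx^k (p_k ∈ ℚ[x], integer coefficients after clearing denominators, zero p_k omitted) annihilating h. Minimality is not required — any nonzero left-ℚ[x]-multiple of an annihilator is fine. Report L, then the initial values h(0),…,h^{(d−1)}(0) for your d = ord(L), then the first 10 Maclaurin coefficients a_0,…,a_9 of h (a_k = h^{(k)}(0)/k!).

f: a_k = 4, 4, 8, 12, 20, 32, 52, 84, 136, 220, …
h₀=f(r): pull back L_f along r ⇒ L₀.
L = (-1 - 4·x) + (1 + 5·x + 7·x^2 + 2·x^3)·Dx  (order 1).
h: a_k = 4, 4, 0, -4, 12, -32, 84, -220, 576, -1508, …
ICs: h(0) = 4.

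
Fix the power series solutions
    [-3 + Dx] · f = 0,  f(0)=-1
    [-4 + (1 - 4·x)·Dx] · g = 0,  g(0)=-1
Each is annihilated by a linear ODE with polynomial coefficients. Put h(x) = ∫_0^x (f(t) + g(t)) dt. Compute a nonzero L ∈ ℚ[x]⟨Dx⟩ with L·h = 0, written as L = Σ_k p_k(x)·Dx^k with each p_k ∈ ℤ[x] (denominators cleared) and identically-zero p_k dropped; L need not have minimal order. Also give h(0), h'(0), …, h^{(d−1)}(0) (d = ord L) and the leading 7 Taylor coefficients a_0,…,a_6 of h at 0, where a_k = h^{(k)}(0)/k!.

L = (60 + 144·x)·Dx + (-23 - 72·x + 144·x^2)·Dx^2 + (1 + 8·x - 48·x^2)·Dx^3  (order 3).
h: a_k = 0, -2, -7/2, -41/6, -137/8, -415/8, -41041/240, …
ICs: h(0) = 0, h′(0) = -2, h′′(0) = -7.

f: a_k = -1, -3, -9/2, -9/2, -27/8, -81/40, -81/80, …
g: a_k = -1, -4, -16, -64, -256, -1024, -4096, …
L₀ := lclm(L_f,L_g); ord L₀ ≤ 1+1.
h=∫₀ˣh₀: take L = L₀·Dx.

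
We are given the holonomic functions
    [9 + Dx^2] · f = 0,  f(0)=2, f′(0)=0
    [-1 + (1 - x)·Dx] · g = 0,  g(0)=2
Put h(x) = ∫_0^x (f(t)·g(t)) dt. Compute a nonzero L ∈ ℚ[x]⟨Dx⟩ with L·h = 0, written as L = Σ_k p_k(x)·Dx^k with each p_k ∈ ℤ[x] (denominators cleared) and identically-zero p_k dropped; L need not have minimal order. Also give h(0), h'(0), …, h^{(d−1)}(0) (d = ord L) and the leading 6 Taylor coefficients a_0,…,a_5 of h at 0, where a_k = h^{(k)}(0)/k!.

f: a_k = 2, 0, -9, 0, 27/4, 0, …
g: a_k = 2, 2, 2, 2, 2, 2, …
f·g: L₀ = L_f ⊗_s L_g, ord ≤ 2·1.
h=∫h₀ ⇒ L = L₀·Dx.
L = (-9 + 9·x)·Dx + 2·Dx^2 + (-1 + x)·Dx^3  (order 3).
h: a_k = 0, 4, 2, -14/3, -7/2, -1/10, …
ICs: h(0) = 0, h′(0) = 4, h′′(0) = 4.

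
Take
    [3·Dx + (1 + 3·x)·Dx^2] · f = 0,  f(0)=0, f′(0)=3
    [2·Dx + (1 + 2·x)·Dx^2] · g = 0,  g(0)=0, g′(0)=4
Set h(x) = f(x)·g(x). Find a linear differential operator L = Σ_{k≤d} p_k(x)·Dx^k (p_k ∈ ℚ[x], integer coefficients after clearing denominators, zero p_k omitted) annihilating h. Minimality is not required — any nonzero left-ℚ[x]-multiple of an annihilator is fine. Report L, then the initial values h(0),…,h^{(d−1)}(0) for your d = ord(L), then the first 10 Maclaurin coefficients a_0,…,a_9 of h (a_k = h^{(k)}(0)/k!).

f: a_k = 0, 3, -9/2, 9, -81/4, 243/5, -243/2, 2187/7, -6561/8, 2187, …
g: a_k = 0, 4, -4, 16/3, -8, 64/5, -64/3, 256/7, -64, 1024/9, …
Product ⇒ symmetric product L₀, ord ≤ 4.
L = (156 + 720·x + 864·x^2)·Dx + (310 + 2244·x + 5400·x^2 + 4320·x^3)·Dx^2 + (88 + 860·x + 3132·x^2 + 5040·x^3 + 3024·x^4)·Dx^3 + (5 + 62·x + 305·x^2 + 744·x^3 + 900·x^4 + 432·x^5)·Dx^4  (order 4).
h: a_k = 0, 0, 12, -30, 70, -165, 1989/5, -982, 86724/35, -89247/14, …
ICs: h(0) = 0, h′(0) = 0, h′′(0) = 24, h′′′(0) = -180.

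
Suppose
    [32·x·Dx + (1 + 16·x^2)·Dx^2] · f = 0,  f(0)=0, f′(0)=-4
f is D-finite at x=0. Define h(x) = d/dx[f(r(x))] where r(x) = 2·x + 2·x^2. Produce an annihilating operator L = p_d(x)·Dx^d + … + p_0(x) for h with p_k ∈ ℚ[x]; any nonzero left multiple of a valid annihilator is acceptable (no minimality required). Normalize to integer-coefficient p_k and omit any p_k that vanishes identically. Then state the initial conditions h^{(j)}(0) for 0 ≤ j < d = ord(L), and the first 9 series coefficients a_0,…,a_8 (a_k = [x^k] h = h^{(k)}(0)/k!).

L = (-2 + 128·x + 512·x^2 + 768·x^3 + 384·x^4) + (1 + 2·x + 64·x^2 + 256·x^3 + 320·x^4 + 128·x^5)·Dx  (order 1).
h: a_k = -8, -16, 512, 2048, -30208, -195584, 1638400, 16252928, -77889536, …
ICs: h(0) = -8.

f: a_k = 0, -4, 0, 64/3, 0, -1024/5, 0, 16384/7, 0, …
Substitute x→r, Dx→(1/r')Dx; clear ⇒ L₀.
Differentiate: ansatz ord ≤ ord L₀ ⇒ L.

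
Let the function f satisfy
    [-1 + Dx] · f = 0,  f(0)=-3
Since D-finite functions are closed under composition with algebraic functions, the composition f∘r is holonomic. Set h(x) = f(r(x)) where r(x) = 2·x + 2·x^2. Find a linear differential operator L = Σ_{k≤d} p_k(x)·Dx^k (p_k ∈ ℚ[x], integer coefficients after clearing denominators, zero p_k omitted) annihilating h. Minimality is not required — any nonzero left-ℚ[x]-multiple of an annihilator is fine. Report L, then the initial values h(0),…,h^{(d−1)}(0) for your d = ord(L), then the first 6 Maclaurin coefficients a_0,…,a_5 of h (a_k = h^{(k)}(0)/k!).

f: a_k = -3, -3, -3/2, -1/2, -1/8, -1/40, …
f∘r: x↦r, Dx↦Dx/r' in L_f ⇒ L₀.
L = (-2 - 4·x) + Dx  (order 1).
h: a_k = -3, -6, -12, -16, -20, -104/5, …
ICs: h(0) = -3.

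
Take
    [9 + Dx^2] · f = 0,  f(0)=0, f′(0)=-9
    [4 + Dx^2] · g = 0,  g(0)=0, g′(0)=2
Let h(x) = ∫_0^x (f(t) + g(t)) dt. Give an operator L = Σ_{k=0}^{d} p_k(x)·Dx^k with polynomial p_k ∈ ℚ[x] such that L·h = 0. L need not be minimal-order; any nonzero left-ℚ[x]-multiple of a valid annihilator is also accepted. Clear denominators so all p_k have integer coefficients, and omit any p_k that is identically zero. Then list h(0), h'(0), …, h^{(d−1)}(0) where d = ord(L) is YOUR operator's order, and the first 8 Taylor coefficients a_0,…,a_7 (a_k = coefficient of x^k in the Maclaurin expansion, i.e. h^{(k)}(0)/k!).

f: a_k = 0, -9, 0, 27/2, 0, -243/40, 0, 729/560, …
g: a_k = 0, 2, 0, -4/3, 0, 4/15, 0, -8/315, …
h₀=f+g: left-lcm gives L₀, ord ≤ 4.
∫: right-multiply L₀ by Dx.
L = 36·Dx + 13·Dx^3 + Dx^5  (order 5).
h: a_k = 0, 0, -7/2, 0, 73/24, 0, -697/720, 0, …
ICs: h(0) = 0, h′(0) = 0, h′′(0) = -7, h′′′(0) = 0, h′′′′(0) = 73.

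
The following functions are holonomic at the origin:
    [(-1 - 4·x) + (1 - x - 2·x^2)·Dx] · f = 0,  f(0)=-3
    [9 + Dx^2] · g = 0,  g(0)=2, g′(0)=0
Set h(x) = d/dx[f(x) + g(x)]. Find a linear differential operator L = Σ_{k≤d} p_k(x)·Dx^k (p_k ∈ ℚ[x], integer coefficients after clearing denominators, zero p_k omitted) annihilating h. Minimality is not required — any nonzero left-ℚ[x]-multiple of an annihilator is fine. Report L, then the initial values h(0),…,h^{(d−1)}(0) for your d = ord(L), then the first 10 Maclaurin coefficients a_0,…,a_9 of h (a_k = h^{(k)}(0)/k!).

f: a_k = -3, -3, -9, -15, -33, -63, -129, -255, -513, -1023, …
g: a_k = 2, 0, -9, 0, 27/4, 0, -81/40, 0, 729/2240, 0, …
Weyl lclm of L_f,L_g ⇒ L₀ (ord ≤ 3).
h=h₀': d/dx-closure on L₀ ⇒ L.
L = (954 + 3600·x + 8154·x^2 + 4140·x^3 + 5760·x^4 + 3888·x^5 + 2592·x^6) + (-117 - 369·x + 585·x^2 + 747·x^3 + 90·x^4 + 828·x^5 + 1512·x^6 + 864·x^7)·Dx + (106 + 400·x + 906·x^2 + 460·x^3 + 640·x^4 + 432·x^5 + 288·x^6)·Dx^2 + (-13 - 41·x + 65·x^2 + 83·x^3 + 10·x^4 + 92·x^5 + 168·x^6 + 96·x^7)·Dx^3  (order 3).
h: a_k = -3, -36, -45, -105, -315, -15723/20, -1785, -1148391/280, -9207, -45898329/2240, …
ICs: h(0) = -3, h′(0) = -36, h′′(0) = -90.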